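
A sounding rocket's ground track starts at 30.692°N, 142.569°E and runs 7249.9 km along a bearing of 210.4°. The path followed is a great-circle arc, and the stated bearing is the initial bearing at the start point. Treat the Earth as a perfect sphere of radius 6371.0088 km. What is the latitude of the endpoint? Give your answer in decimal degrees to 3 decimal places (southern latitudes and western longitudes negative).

The arc subtends δ = 7249.9/6371.0088 = 1.137952 rad at the centre.
With φ₁ = 30.692° = 0.535676 rad and θ = 210.4° = 3.672173 rad:
Destination latitude: φ₂ = arcsin( sin φ₁ cos δ + cos φ₁ sin δ cos θ ) = arcsin(-0.459194) = -27.335°.
Δλ = atan2( sin θ sin δ cos φ₁ , cos δ − sin φ₁ sin φ₂ ) = atan2(-0.395019, 0.653838) = -0.543469 rad = -31.138°.
λ₂ = 142.569° + -31.138° = 111.431°.

latitude -27.335°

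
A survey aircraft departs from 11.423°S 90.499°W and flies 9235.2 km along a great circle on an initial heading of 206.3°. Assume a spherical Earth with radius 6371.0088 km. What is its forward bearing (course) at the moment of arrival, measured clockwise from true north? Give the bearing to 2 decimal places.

final bearing 281.75°

δ = 9235.2/6371.0088 = 1.449566 rad (83.0540°).
Start latitude φ₁ = -0.199369 rad; initial bearing θ = 3.600614 rad.
sin φ₂ = sin φ₁ cos δ + cos φ₁ sin δ cos θ = (-0.198051)(0.120933) + (0.980192)(0.992661)(-0.896486) = -0.896230
φ₂ = asin(-0.896230) = -1.111197 rad = -63.667°.
Then Δλ = atan2(-0.431107, -0.056566) = -1.701262 rad, from sin θ sin δ cos φ₁ over cos δ − sin φ₁ sin φ₂.
λ₂ = -90.499° + -97.475° = -187.974°, normalized to (−180°, 180°] → 172.026°.
The forward bearing on arrival equals the back-azimuth from the destination plus 180°.
Back-azimuth from P₂ (-63.67°, 172.03°) to P₁ (-11.42°, -90.50°), with Δλ' = λ₁ − λ₂ = -262.52°: atan2( sin Δλ' cos φ₁ , cos φ₂ sin φ₁ − sin φ₂ cos φ₁ cos Δλ' ) = 101.75°.
Final bearing = (101.75° + 180°) mod 360° = 281.75°.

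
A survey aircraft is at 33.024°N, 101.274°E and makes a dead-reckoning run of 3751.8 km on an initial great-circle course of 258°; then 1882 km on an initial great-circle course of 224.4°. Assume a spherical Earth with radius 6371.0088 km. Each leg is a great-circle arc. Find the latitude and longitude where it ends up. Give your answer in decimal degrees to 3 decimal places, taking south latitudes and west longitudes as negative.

latitude 8.429°, longitude 53.837°

Apply the spherical direct solution leg by leg, carrying full precision between legs.
Leg 1: from (33.024°, 101.274°), δ = 3751.8/6371.0088 = 0.588886 rad, θ = 258° → φ = 20.877°, λ = 65.720°.
Leg 2: from (20.877°, 65.720°), δ = 1882/6371.0088 = 0.295401 rad, θ = 224.4° → φ = 8.429°, λ = 53.837°.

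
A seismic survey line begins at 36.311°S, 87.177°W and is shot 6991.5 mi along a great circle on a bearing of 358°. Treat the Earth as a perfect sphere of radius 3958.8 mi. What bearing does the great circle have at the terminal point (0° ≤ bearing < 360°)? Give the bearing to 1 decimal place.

final bearing 356.2°

The arc subtends δ = 6991.5/3958.8 = 1.766065 rad at the centre.
With φ₁ = -36.311° = -0.633747 rad and θ = 358° = 6.248279 rad:
sin φ₂ = sin φ₁ cos δ + cos φ₁ sin δ cos θ = (-0.592168)(-0.194031) + (0.805815)(0.980995)(0.999391) = 0.904918
φ₂ = asin(0.904918) = 1.131186 rad = 64.812°.
For the longitude increment, Δλ = atan2( sin θ sin δ cos φ₁, cos δ − sin φ₁ sin φ₂ ) = atan2(-0.027588, 0.341833) = -4.614°.
λ₂ = λ₁ + Δλ = -91.791°.
The forward bearing on arrival equals the back-azimuth from the destination plus 180°.
Back-azimuth from P₂ (64.8°, -91.8°) to P₁ (-36.3°, -87.2°), with Δλ' = λ₁ − λ₂ = 4.6°: atan2( sin Δλ' cos φ₁ , cos φ₂ sin φ₁ − sin φ₂ cos φ₁ cos Δλ' ) = 176.2°.
Final bearing = (176.2° + 180°) mod 360° = 356.2°.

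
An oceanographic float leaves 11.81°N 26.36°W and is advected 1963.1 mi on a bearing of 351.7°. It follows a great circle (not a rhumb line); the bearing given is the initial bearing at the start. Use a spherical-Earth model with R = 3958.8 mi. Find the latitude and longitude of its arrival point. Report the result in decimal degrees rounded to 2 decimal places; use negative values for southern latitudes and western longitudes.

latitude 39.86°, longitude -31.49°

The arc subtends δ = 1963.1/3958.8 = 0.495883 rad at the centre.
With φ₁ = 11.81° = 0.206123 rad and θ = 351.7° = 6.138323 rad:
Applying the spherical law of cosines for sides, sin φ₂ = sin φ₁ cos δ + cos φ₁ sin δ cos θ = 0.640872, so φ₂ = 39.86°.
For the longitude increment, Δλ = atan2( sin θ sin δ cos φ₁, cos δ − sin φ₁ sin φ₂ ) = atan2(-0.067232, 0.748384) = -5.13°.
λ₂ = λ₁ + Δλ = -31.49°.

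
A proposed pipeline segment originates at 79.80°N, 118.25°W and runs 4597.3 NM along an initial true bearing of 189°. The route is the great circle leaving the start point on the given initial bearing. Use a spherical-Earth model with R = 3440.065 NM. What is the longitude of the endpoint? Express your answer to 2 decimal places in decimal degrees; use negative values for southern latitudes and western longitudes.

Central angle δ = d/R = 1.336399 rad.
Start latitude φ₁ = 1.392773 rad; initial bearing θ = 3.298672 rad.
Applying the spherical law of cosines for sides, sin φ₂ = sin φ₁ cos δ + cos φ₁ sin δ cos θ = 0.058464, so φ₂ = 3.35°.
For the longitude increment, Δλ = atan2( sin θ sin δ cos φ₁, cos δ − sin φ₁ sin φ₂ ) = atan2(-0.026945, 0.174716) = -8.77°.
λ₂ = -118.25° + -8.77° = -127.02°.

longitude -127.02°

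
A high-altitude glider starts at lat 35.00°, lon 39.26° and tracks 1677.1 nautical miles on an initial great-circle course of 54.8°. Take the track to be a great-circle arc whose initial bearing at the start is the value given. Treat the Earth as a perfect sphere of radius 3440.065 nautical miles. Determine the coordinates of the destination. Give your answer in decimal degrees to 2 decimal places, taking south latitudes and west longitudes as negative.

Angular distance δ = d/R = 1677.1 / 3440.065 = 0.487520 rad.
Converting: φ₁ = 0.610865 rad, θ = 0.956440 rad.
sin φ₂ = sin φ₁ cos δ + cos φ₁ sin δ cos θ = (0.573576)(0.883497) + (0.819152)(0.468436)(0.576432) = 0.727942
φ₂ = asin(0.727942) = 0.815316 rad = 46.71°.
Δλ = atan2( sin θ sin δ cos φ₁ , cos δ − sin φ₁ sin φ₂ ) = atan2(0.313555, 0.465967) = 0.592315 rad = 33.94°.
λ₂ = 39.26° + 33.94° = 73.20°.

latitude 46.71°, longitude 73.20°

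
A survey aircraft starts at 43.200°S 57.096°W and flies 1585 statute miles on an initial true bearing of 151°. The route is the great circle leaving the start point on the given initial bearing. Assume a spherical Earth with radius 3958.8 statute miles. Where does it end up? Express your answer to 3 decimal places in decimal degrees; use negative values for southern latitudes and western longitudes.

Central angle δ = d/R = 0.400374 rad.
With φ₁ = -43.200° = -0.753982 rad and θ = 151° = 2.635447 rad:
Applying the spherical law of cosines for sides, sin φ₂ = sin φ₁ cos δ + cos φ₁ sin δ cos θ = -0.878911, so φ₂ = -61.511°.
Δλ = atan2( sin θ sin δ cos φ₁ , cos δ − sin φ₁ sin φ₂ ) = atan2(0.137746, 0.319259) = 0.407326 rad = 23.338°.
λ₂ = λ₁ + Δλ = -33.758°.

latitude -61.511°, longitude -33.758°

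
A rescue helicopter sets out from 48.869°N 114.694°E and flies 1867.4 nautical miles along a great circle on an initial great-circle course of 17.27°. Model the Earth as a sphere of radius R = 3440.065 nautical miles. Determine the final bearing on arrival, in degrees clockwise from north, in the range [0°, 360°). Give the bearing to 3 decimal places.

Central angle δ = d/R = 0.542839 rad.
Start latitude φ₁ = 0.852925 rad; initial bearing θ = 0.301418 rad.
Destination latitude: φ₂ = arcsin( sin φ₁ cos δ + cos φ₁ sin δ cos θ ) = arcsin(0.969402) = 75.790°.
Δλ = atan2( sin θ sin δ cos φ₁ , cos δ − sin φ₁ sin φ₂ ) = atan2(0.100875, 0.126085) = 0.674776 rad = 38.662°.
λ₂ = 114.694° + 38.662° = 153.356°.
The forward bearing on arrival equals the back-azimuth from the destination plus 180°.
Back-azimuth from P₂ (75.790°, 153.356°) to P₁ (48.869°, 114.694°), with Δλ' = λ₁ − λ₂ = -38.662°: atan2( sin Δλ' cos φ₁ , cos φ₂ sin φ₁ − sin φ₂ cos φ₁ cos Δλ' ) = 232.703°.
Final bearing = (232.703° + 180°) mod 360° = 52.703°.

final bearing 52.703°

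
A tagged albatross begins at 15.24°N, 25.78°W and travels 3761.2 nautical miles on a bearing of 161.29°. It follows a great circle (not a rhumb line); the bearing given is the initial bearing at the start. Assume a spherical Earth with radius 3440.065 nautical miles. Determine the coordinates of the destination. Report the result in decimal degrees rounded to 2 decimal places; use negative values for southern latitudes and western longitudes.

Angular distance δ = d/R = 3761.2 / 3440.065 = 1.093351 rad.
With φ₁ = 15.24° = 0.265988 rad and θ = 161.29° = 2.815042 rad:
Destination latitude: φ₂ = arcsin( sin φ₁ cos δ + cos φ₁ sin δ cos θ ) = arcsin(-0.690864) = -43.70°.
Δλ = atan2( sin θ sin δ cos φ₁ , cos δ − sin φ₁ sin φ₂ ) = atan2(0.274887, 0.641114) = 0.405055 rad = 23.21°.
λ₂ = λ₁ + Δλ = -2.57°.

latitude -43.70°, longitude -2.57°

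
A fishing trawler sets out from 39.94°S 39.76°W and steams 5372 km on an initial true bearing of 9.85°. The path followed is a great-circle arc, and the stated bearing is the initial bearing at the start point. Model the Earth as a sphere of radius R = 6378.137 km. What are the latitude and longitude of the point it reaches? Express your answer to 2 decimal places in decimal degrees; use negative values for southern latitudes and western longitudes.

The arc subtends δ = 5372/6378.137 = 0.842252 rad at the centre.
With φ₁ = -39.94° = -0.697085 rad and θ = 9.85° = 0.171915 rad:
sin φ₂ = sin φ₁ cos δ + cos φ₁ sin δ cos θ = (-0.641985)(0.665784) + (0.766717)(0.746144)(0.985259) = 0.136225
φ₂ = asin(0.136225) = 0.136650 rad = 7.83°.
Δλ = atan2( sin θ sin δ cos φ₁ , cos δ − sin φ₁ sin φ₂ ) = atan2(0.097866, 0.753239) = 0.129203 rad = 7.40°.
Hence λ₂ = -39.76° + 7.40° = -32.36°.

latitude 7.83°, longitude -32.36°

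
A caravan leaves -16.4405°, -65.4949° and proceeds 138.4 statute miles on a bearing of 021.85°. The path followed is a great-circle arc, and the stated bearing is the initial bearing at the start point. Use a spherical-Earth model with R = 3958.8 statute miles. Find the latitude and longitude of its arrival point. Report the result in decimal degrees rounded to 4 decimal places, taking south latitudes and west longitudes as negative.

latitude -14.5800°, longitude -64.7247°

Angular distance δ = d/R = 138.4 / 3958.8 = 0.034960 rad.
Start latitude φ₁ = -0.286941 rad; initial bearing θ = 0.381354 rad.
Destination latitude: φ₂ = arcsin( sin φ₁ cos δ + cos φ₁ sin δ cos θ ) = arcsin(-0.251731) = -14.5800°.
For the longitude increment, Δλ = atan2( sin θ sin δ cos φ₁, cos δ − sin φ₁ sin φ₂ ) = atan2(0.012477, 0.928144) = 0.7702°.
λ₂ = λ₁ + Δλ = -64.7247°.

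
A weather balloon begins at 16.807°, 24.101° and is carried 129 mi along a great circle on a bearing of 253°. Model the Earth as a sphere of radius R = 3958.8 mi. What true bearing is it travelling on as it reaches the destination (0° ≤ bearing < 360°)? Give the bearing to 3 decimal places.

δ = 129/3958.8 = 0.032586 rad (1.8670°).
Start latitude φ₁ = 0.293337 rad; initial bearing θ = 4.415683 rad.
sin φ₂ = sin φ₁ cos δ + cos φ₁ sin δ cos θ = (0.289149)(0.999469) + (0.957284)(0.032580)(-0.292372) = 0.279877
φ₂ = asin(0.279877) = 0.283666 rad = 16.253°.
For the longitude increment, Δλ = atan2( sin θ sin δ cos φ₁, cos δ − sin φ₁ sin φ₂ ) = atan2(-0.029825, 0.918543) = -1.860°.
λ₂ = λ₁ + Δλ = 22.241°.
The forward bearing on arrival equals the back-azimuth from the destination plus 180°.
Back-azimuth from P₂ (16.253°, 22.241°) to P₁ (16.807°, 24.101°), with Δλ' = λ₁ − λ₂ = 1.860°: atan2( sin Δλ' cos φ₁ , cos φ₂ sin φ₁ − sin φ₂ cos φ₁ cos Δλ' ) = 72.471°.
Final bearing = (72.471° + 180°) mod 360° = 252.471°.

final bearing 252.471°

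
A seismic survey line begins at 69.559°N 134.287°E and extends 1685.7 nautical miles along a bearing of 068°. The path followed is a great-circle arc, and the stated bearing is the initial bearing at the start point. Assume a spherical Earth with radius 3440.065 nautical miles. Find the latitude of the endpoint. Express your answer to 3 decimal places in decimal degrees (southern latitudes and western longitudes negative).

latitude 62.665°

The arc subtends δ = 1685.7/3440.065 = 0.490020 rad at the centre.
Start latitude φ₁ = 1.214034 rad; initial bearing θ = 1.186824 rad.
Destination latitude: φ₂ = arcsin( sin φ₁ cos δ + cos φ₁ sin δ cos θ ) = arcsin(0.888339) = 62.665°.
Δλ = atan2( sin θ sin δ cos φ₁ , cos δ − sin φ₁ sin φ₂ ) = atan2(0.152400, 0.049921) = 1.254246 rad = 71.863°.
λ₂ = 134.287° + 71.863° = 206.150°, normalized to (−180°, 180°] → -153.850°.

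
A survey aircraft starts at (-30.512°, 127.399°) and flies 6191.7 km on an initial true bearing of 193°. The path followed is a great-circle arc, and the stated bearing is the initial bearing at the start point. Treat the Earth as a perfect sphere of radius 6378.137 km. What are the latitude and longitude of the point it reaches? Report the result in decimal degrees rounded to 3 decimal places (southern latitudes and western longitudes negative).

latitude -78.378°, longitude 60.235°

Central angle δ = d/R = 0.970769 rad.
Start latitude φ₁ = -0.532535 rad; initial bearing θ = 3.368485 rad.
Applying the spherical law of cosines for sides, sin φ₂ = sin φ₁ cos δ + cos φ₁ sin δ cos θ = -0.979500, so φ₂ = -78.378°.
Δλ = atan2( sin θ sin δ cos φ₁ , cos δ − sin φ₁ sin φ₂ ) = atan2(-0.159947, 0.067354) = -1.172231 rad = -67.164°.
Hence λ₂ = 127.399° + -67.164° = 60.235°.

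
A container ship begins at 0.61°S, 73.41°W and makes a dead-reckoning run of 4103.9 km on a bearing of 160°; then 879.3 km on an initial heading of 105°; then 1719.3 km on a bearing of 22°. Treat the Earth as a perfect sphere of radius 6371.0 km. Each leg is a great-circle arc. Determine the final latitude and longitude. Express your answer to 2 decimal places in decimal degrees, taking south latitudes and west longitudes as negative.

Apply the spherical direct solution leg by leg, carrying full precision between legs.
Leg 1: from (-0.61°, -73.41°), δ = 4103.9/6371 = 0.644153 rad, θ = 160° → φ = -34.94°, λ = -58.90°.
Leg 2: from (-34.94°, -58.90°), δ = 879.3/6371 = 0.138016 rad, θ = 105° → φ = -36.62°, λ = -49.37°.
Leg 3: from (-36.62°, -49.37°), δ = 1719.3/6371 = 0.269863 rad, θ = 22° → φ = -22.12°, λ = -43.18°.

latitude -22.12°, longitude -43.18°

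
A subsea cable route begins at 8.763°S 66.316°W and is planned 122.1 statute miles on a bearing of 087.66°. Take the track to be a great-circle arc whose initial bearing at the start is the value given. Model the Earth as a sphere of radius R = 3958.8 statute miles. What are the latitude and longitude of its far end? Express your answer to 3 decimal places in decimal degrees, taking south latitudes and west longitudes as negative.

The arc subtends δ = 122.1/3958.8 = 0.030843 rad at the centre.
Start latitude φ₁ = -0.152943 rad; initial bearing θ = 1.529956 rad.
Destination latitude: φ₂ = arcsin( sin φ₁ cos δ + cos φ₁ sin δ cos θ ) = arcsin(-0.151031) = -8.687°.
Δλ = atan2( sin θ sin δ cos φ₁ , cos δ − sin φ₁ sin φ₂ ) = atan2(0.030452, 0.976515) = 0.031175 rad = 1.786°.
λ₂ = -66.316° + 1.786° = -64.530°.

latitude -8.687°, longitude -64.530°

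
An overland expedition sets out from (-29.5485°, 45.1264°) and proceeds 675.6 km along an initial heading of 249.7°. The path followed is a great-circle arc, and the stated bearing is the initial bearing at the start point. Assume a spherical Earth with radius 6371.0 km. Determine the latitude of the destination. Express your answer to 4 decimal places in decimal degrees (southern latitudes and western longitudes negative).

The arc subtends δ = 675.6/6371 = 0.106043 rad at the centre.
Start latitude φ₁ = -0.515719 rad; initial bearing θ = 4.358087 rad.
Applying the spherical law of cosines for sides, sin φ₂ = sin φ₁ cos δ + cos φ₁ sin δ cos θ = -0.522335, so φ₂ = -31.4890°.
Δλ = atan2( sin θ sin δ cos φ₁ , cos δ − sin φ₁ sin φ₂ ) = atan2(-0.086359, 0.736788) = -0.116678 rad = -6.6851°.
λ₂ = λ₁ + Δλ = 38.4413°.

latitude -31.4890°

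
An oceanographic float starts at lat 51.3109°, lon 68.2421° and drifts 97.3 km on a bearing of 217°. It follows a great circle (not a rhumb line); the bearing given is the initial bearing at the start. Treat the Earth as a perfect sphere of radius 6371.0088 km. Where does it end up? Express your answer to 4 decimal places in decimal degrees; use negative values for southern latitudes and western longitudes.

latitude 50.6091°, longitude 67.4123°

δ = 97.3/6371.0088 = 0.015272 rad (0.8750°).
Converting: φ₁ = 0.895544 rad, θ = 3.787364 rad.
Applying the spherical law of cosines for sides, sin φ₂ = sin φ₁ cos δ + cos φ₁ sin δ cos θ = 0.772834, so φ₂ = 50.6091°.
Then Δλ = atan2(-0.005745, 0.396648) = -0.014483 rad, from sin θ sin δ cos φ₁ over cos δ − sin φ₁ sin φ₂.
λ₂ = λ₁ + Δλ = 67.4123°.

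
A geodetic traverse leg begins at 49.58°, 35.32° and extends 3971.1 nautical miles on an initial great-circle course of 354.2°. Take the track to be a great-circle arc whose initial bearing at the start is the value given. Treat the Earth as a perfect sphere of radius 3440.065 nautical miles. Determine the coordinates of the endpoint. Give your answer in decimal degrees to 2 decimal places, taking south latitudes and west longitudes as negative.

latitude 63.88°, longitude -132.56°

δ = 3971.1/3440.065 = 1.154368 rad (66.1404°).
Start latitude φ₁ = 0.865334 rad; initial bearing θ = 6.181956 rad.
sin φ₂ = sin φ₁ cos δ + cos φ₁ sin δ cos θ = (0.761312)(0.404497) + (0.648386)(0.914539)(0.994881) = 0.897887
φ₂ = asin(0.897887) = 1.114946 rad = 63.88°.
Then Δλ = atan2(-0.059924, -0.279075) = -2.930082 rad, from sin θ sin δ cos φ₁ over cos δ − sin φ₁ sin φ₂.
λ₂ = 35.32° + -167.88° = -132.56°.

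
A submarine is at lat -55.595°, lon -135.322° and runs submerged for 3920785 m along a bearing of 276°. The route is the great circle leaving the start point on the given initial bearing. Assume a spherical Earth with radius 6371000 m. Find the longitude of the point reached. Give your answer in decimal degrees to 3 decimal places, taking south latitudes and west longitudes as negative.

longitude 176.357°

δ = 3920785/6371000 = 0.615411 rad (35.2605°).
Converting: φ₁ = -0.970316 rad, θ = 4.817109 rad.
Applying the spherical law of cosines for sides, sin φ₂ = sin φ₁ cos δ + cos φ₁ sin δ cos θ = -0.639598, so φ₂ = -39.762°.
For the longitude increment, Δλ = atan2( sin θ sin δ cos φ₁, cos δ − sin φ₁ sin φ₂ ) = atan2(-0.324407, 0.288827) = -48.321°.
λ₂ = -135.322° + -48.321° = -183.643°, normalized to (−180°, 180°] → 176.357°.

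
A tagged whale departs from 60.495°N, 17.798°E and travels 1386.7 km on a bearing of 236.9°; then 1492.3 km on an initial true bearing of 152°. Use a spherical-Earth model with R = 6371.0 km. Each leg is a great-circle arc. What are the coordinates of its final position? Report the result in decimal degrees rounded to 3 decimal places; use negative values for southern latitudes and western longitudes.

Apply the spherical direct solution leg by leg, carrying full precision between legs.
Leg 1: from (60.495°, 17.798°), δ = 1386.7/6371 = 0.217658 rad, θ = 236.9° → φ = 52.345°, λ = 0.574°.
Leg 2: from (52.345°, 0.574°), δ = 1492.3/6371 = 0.234233 rad, θ = 152° → φ = 40.157°, λ = 8.770°.

latitude 40.157°, longitude 8.770°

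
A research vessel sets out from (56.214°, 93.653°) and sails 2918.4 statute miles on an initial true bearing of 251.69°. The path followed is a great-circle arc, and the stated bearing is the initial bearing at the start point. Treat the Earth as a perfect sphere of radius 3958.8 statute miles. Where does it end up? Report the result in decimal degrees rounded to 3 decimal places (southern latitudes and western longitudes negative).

latitude 29.861°, longitude 46.272°

δ = 2918.4/3958.8 = 0.737193 rad (42.2381°).
With φ₁ = 56.214° = 0.981119 rad and θ = 251.69° = 4.392819 rad:
Destination latitude: φ₂ = arcsin( sin φ₁ cos δ + cos φ₁ sin δ cos θ ) = arcsin(0.497891) = 29.861°.
Then Δλ = atan2(-0.354886, 0.326551) = -0.826956 rad, from sin θ sin δ cos φ₁ over cos δ − sin φ₁ sin φ₂.
λ₂ = λ₁ + Δλ = 46.272°.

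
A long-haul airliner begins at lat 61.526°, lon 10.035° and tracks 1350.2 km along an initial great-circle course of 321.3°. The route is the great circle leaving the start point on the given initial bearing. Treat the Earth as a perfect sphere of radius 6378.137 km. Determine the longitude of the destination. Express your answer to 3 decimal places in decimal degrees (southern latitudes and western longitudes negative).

longitude -12.162°

δ = 1350.2/6378.137 = 0.211692 rad (12.1291°).
Converting: φ₁ = 1.073831 rad, θ = 5.607743 rad.
Applying the spherical law of cosines for sides, sin φ₂ = sin φ₁ cos δ + cos φ₁ sin δ cos θ = 0.937590, so φ₂ = 69.651°.
Then Δλ = atan2(-0.062633, 0.153504) = -0.387403 rad, from sin θ sin δ cos φ₁ over cos δ − sin φ₁ sin φ₂.
λ₂ = λ₁ + Δλ = -12.162°.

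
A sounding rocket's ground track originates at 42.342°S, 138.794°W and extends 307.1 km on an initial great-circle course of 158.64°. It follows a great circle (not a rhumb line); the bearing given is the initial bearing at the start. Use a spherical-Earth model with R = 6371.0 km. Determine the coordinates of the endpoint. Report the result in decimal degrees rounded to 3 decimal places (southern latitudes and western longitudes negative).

latitude -44.906°, longitude -137.374°

Angular distance δ = d/R = 307.1 / 6371 = 0.048203 rad.
Start latitude φ₁ = -0.739007 rad; initial bearing θ = 2.768790 rad.
Applying the spherical law of cosines for sides, sin φ₂ = sin φ₁ cos δ + cos φ₁ sin δ cos θ = -0.705940, so φ₂ = -44.906°.
Then Δλ = atan2(0.012972, 0.523349) = 0.024781 rad, from sin θ sin δ cos φ₁ over cos δ − sin φ₁ sin φ₂.
Hence λ₂ = -138.794° + 1.420° = -137.374°.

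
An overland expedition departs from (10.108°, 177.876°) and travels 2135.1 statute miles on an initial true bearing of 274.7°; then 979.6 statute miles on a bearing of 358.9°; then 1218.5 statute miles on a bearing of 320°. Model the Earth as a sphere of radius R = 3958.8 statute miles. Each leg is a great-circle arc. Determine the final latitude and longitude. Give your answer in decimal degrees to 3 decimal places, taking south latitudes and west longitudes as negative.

Apply the spherical direct solution leg by leg, carrying full precision between legs.
Leg 1: from (10.108°, 177.876°), δ = 2135.1/3958.8 = 0.539330 rad, θ = 274.7° → φ = 11.071°, λ = 146.440°.
Leg 2: from (11.071°, 146.440°), δ = 979.6/3958.8 = 0.247449 rad, θ = 358.9° → φ = 25.246°, λ = 146.143°.
Leg 3: from (25.246°, 146.143°), δ = 1218.5/3958.8 = 0.307795 rad, θ = 320° → φ = 38.051°, λ = 131.825°.

latitude 38.051°, longitude 131.825°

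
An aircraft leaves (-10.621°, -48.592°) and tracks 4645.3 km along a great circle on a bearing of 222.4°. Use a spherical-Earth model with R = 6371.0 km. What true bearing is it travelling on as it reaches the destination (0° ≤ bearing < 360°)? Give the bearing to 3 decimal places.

Angular distance δ = d/R = 4645.3 / 6371 = 0.729132 rad.
Converting: φ₁ = -0.185371 rad, θ = 3.881612 rad.
sin φ₂ = sin φ₁ cos δ + cos φ₁ sin δ cos θ = (-0.184312)(0.745753) + (0.982868)(0.666223)(-0.738455) = -0.620998
φ₂ = asin(-0.620998) = -0.670015 rad = -38.389°.
Δλ = atan2( sin θ sin δ cos φ₁ , cos δ − sin φ₁ sin φ₂ ) = atan2(-0.441539, 0.631296) = -0.610335 rad = -34.970°.
λ₂ = λ₁ + Δλ = -83.562°.
The forward bearing on arrival equals the back-azimuth from the destination plus 180°.
Back-azimuth from P₂ (-38.389°, -83.562°) to P₁ (-10.621°, -48.592°), with Δλ' = λ₁ − λ₂ = 34.970°: atan2( sin Δλ' cos φ₁ , cos φ₂ sin φ₁ − sin φ₂ cos φ₁ cos Δλ' ) = 57.731°.
Final bearing = (57.731° + 180°) mod 360° = 237.731°.

final bearing 237.731°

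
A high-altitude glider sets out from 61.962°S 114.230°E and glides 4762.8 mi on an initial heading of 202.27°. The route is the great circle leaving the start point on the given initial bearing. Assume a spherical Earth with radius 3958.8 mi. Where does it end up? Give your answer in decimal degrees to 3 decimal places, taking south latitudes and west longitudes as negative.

Central angle δ = d/R = 1.203092 rad.
Converting: φ₁ = -1.081441 rad, θ = 3.530277 rad.
Applying the spherical law of cosines for sides, sin φ₂ = sin φ₁ cos δ + cos φ₁ sin δ cos θ = -0.723202, so φ₂ = -46.320°.
Then Δλ = atan2(-0.166231, -0.278850) = -2.604024 rad, from sin θ sin δ cos φ₁ over cos δ − sin φ₁ sin φ₂.
Hence λ₂ = 114.230° + -149.200° = -34.970°.

latitude -46.320°, longitude -34.970°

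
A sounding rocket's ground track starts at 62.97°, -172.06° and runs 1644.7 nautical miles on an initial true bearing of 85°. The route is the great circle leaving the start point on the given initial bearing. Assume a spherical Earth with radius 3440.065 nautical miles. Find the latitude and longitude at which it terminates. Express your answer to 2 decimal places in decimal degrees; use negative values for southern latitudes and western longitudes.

δ = 1644.7/3440.065 = 0.478101 rad (27.3932°).
Start latitude φ₁ = 1.099034 rad; initial bearing θ = 1.483530 rad.
Applying the spherical law of cosines for sides, sin φ₂ = sin φ₁ cos δ + cos φ₁ sin δ cos θ = 0.809110, so φ₂ = 54.01°.
Then Δλ = atan2(0.208297, 0.167140) = 0.894588 rad, from sin θ sin δ cos φ₁ over cos δ − sin φ₁ sin φ₂.
λ₂ = -172.06° + 51.26° = -120.80°.

latitude 54.01°, longitude -120.80°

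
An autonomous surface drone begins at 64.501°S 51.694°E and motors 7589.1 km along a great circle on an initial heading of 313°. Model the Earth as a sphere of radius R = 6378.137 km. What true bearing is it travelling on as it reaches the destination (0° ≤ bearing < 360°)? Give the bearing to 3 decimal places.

The arc subtends δ = 7589.1/6378.137 = 1.189862 rad at the centre.
Start latitude φ₁ = -1.125755 rad; initial bearing θ = 5.462881 rad.
sin φ₂ = sin φ₁ cos δ + cos φ₁ sin δ cos θ = (-0.902593)(0.371788) + (0.430495)(0.928318)(0.681998) = -0.063022
φ₂ = asin(-0.063022) = -0.063064 rad = -3.613°.
Then Δλ = atan2(-0.292276, 0.314905) = -0.748146 rad, from sin θ sin δ cos φ₁ over cos δ − sin φ₁ sin φ₂.
λ₂ = λ₁ + Δλ = 8.828°.
The forward bearing on arrival equals the back-azimuth from the destination plus 180°.
Back-azimuth from P₂ (-3.613°, 8.828°) to P₁ (-64.501°, 51.694°), with Δλ' = λ₁ − λ₂ = 42.866°: atan2( sin Δλ' cos φ₁ , cos φ₂ sin φ₁ − sin φ₂ cos φ₁ cos Δλ' ) = 161.611°.
Final bearing = (161.611° + 180°) mod 360° = 341.611°.

final bearing 341.611°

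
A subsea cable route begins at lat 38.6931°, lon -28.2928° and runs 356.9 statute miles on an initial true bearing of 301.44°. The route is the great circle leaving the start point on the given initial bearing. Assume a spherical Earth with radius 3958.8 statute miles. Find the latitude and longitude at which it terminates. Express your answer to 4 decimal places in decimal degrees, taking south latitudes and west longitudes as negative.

Central angle δ = d/R = 0.090154 rad.
Start latitude φ₁ = 0.675322 rad; initial bearing θ = 5.261120 rad.
Destination latitude: φ₂ = arcsin( sin φ₁ cos δ + cos φ₁ sin δ cos θ ) = arcsin(0.659263) = 41.2437°.
Δλ = atan2( sin θ sin δ cos φ₁ , cos δ − sin φ₁ sin φ₂ ) = atan2(-0.059954, 0.583801) = -0.102336 rad = -5.8634°.
λ₂ = -28.2928° + -5.8634° = -34.1562°.

latitude 41.2437°, longitude -34.1562°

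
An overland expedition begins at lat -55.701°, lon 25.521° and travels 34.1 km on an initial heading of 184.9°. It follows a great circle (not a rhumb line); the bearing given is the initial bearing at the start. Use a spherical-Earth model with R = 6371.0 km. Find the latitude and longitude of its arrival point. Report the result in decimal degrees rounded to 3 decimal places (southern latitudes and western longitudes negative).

Angular distance δ = d/R = 34.1 / 6371 = 0.005352 rad.
Converting: φ₁ = -0.972166 rad, θ = 3.227114 rad.
Applying the spherical law of cosines for sides, sin φ₂ = sin φ₁ cos δ + cos φ₁ sin δ cos θ = -0.829101, so φ₂ = -56.007°.
For the longitude increment, Δλ = atan2( sin θ sin δ cos φ₁, cos δ − sin φ₁ sin φ₂ ) = atan2(-0.000258, 0.315058) = -0.047°.
λ₂ = λ₁ + Δλ = 25.474°.

latitude -56.007°, longitude 25.474°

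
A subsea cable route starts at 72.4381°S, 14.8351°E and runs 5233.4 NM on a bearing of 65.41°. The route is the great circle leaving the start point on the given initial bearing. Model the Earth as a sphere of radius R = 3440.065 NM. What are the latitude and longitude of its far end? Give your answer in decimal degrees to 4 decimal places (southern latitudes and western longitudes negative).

latitude 4.4876°, longitude 80.4774°

Central angle δ = d/R = 1.521308 rad.
With φ₁ = -72.4381° = -1.264283 rad and θ = 65.41° = 1.141620 rad:
Applying the spherical law of cosines for sides, sin φ₂ = sin φ₁ cos δ + cos φ₁ sin δ cos θ = 0.078243, so φ₂ = 4.4876°.
Δλ = atan2( sin θ sin δ cos φ₁ , cos δ − sin φ₁ sin φ₂ ) = atan2(0.274035, 0.124064) = 1.145674 rad = 65.6423°.
Hence λ₂ = 14.8351° + 65.6423° = 80.4774°.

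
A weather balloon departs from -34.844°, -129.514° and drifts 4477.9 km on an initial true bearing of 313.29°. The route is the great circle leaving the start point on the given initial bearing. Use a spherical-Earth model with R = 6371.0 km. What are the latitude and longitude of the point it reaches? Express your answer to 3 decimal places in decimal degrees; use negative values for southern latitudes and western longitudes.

Central angle δ = d/R = 0.702857 rad.
With φ₁ = -34.844° = -0.608143 rad and θ = 313.29° = 5.467942 rad:
Applying the spherical law of cosines for sides, sin φ₂ = sin φ₁ cos δ + cos φ₁ sin δ cos θ = -0.072170, so φ₂ = -4.139°.
For the longitude increment, Δλ = atan2( sin θ sin δ cos φ₁, cos δ − sin φ₁ sin φ₂ ) = atan2(-0.386152, 0.721765) = -28.147°.
λ₂ = λ₁ + Δλ = -157.661°.

latitude -4.139°, longitude -157.661°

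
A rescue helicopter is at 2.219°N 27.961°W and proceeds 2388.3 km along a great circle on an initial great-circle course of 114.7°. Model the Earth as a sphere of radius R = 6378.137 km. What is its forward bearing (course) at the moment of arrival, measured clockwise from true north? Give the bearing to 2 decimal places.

final bearing 113.93°

Angular distance δ = d/R = 2388.3 / 6378.137 = 0.374451 rad.
Converting: φ₁ = 0.038729 rad, θ = 2.001893 rad.
sin φ₂ = sin φ₁ cos δ + cos φ₁ sin δ cos θ = (0.038719)(0.930709) + (0.999250)(0.365762)(-0.417867) = -0.116689
φ₂ = asin(-0.116689) = -0.116955 rad = -6.701°.
Δλ = atan2( sin θ sin δ cos φ₁ , cos δ − sin φ₁ sin φ₂ ) = atan2(0.332048, 0.935227) = 0.341163 rad = 19.547°.
λ₂ = λ₁ + Δλ = -8.414°.
The forward bearing on arrival equals the back-azimuth from the destination plus 180°.
Back-azimuth from P₂ (-6.70°, -8.41°) to P₁ (2.22°, -27.96°), with Δλ' = λ₁ − λ₂ = -19.55°: atan2( sin Δλ' cos φ₁ , cos φ₂ sin φ₁ − sin φ₂ cos φ₁ cos Δλ' ) = 293.93°.
Final bearing = (293.93° + 180°) mod 360° = 113.93°.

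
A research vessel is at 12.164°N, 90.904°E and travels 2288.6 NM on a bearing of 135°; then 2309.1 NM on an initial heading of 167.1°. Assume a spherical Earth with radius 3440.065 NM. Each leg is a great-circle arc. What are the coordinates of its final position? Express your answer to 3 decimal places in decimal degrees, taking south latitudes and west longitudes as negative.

latitude -52.145°, longitude 130.862°

Apply the spherical direct solution leg by leg, carrying full precision between legs.
Leg 1: from (12.164°, 90.904°), δ = 2288.6/3440.065 = 0.665278 rad, θ = 135° → φ = -15.124°, λ = 117.785°.
Leg 2: from (-15.124°, 117.785°), δ = 2309.1/3440.065 = 0.671237 rad, θ = 167.1° → φ = -52.145°, λ = 130.862°.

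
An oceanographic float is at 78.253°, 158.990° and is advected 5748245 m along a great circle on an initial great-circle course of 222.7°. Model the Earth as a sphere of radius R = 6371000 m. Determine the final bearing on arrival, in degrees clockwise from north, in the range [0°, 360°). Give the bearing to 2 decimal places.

final bearing 189.11°

Central angle δ = d/R = 0.902252 rad.
With φ₁ = 78.253° = 1.365772 rad and θ = 222.7° = 3.886848 rad:
Destination latitude: φ₂ = arcsin( sin φ₁ cos δ + cos φ₁ sin δ cos θ ) = arcsin(0.489451) = 29.305°.
Δλ = atan2( sin θ sin δ cos φ₁ , cos δ − sin φ₁ sin φ₂ ) = atan2(-0.108344, 0.140645) = -0.656393 rad = -37.609°.
λ₂ = λ₁ + Δλ = 121.381°.
The forward bearing on arrival equals the back-azimuth from the destination plus 180°.
Back-azimuth from P₂ (29.30°, 121.38°) to P₁ (78.25°, 158.99°), with Δλ' = λ₁ − λ₂ = 37.61°: atan2( sin Δλ' cos φ₁ , cos φ₂ sin φ₁ − sin φ₂ cos φ₁ cos Δλ' ) = 9.11°.
Final bearing = (9.11° + 180°) mod 360° = 189.11°.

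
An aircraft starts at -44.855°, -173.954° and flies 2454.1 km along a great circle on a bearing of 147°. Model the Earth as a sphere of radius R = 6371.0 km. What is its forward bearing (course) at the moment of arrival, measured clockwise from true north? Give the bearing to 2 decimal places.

final bearing 126.52°

The arc subtends δ = 2454.1/6371 = 0.385199 rad at the centre.
Start latitude φ₁ = -0.782867 rad; initial bearing θ = 2.565634 rad.
Destination latitude: φ₂ = arcsin( sin φ₁ cos δ + cos φ₁ sin δ cos θ ) = arcsin(-0.877022) = -61.285°.
For the longitude increment, Δλ = atan2( sin θ sin δ cos φ₁, cos δ − sin φ₁ sin φ₂ ) = atan2(0.145071, 0.308147) = 25.210°.
λ₂ = λ₁ + Δλ = -148.744°.
The forward bearing on arrival equals the back-azimuth from the destination plus 180°.
Back-azimuth from P₂ (-61.29°, -148.74°) to P₁ (-44.85°, -173.95°), with Δλ' = λ₁ − λ₂ = -25.21°: atan2( sin Δλ' cos φ₁ , cos φ₂ sin φ₁ − sin φ₂ cos φ₁ cos Δλ' ) = 306.52°.
Final bearing = (306.52° + 180°) mod 360° = 126.52°.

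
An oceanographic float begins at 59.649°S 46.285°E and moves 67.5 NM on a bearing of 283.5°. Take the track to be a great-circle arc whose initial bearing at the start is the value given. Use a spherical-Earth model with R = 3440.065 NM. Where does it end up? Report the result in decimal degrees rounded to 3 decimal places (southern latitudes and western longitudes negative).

latitude -59.369°, longitude 44.139°

Central angle δ = d/R = 0.019622 rad.
Converting: φ₁ = -1.041071 rad, θ = 4.948008 rad.
sin φ₂ = sin φ₁ cos δ + cos φ₁ sin δ cos θ = (-0.862946)(0.999808) + (0.505296)(0.019620)(0.233445) = -0.860466
φ₂ = asin(-0.860466) = -1.036183 rad = -59.369°.
Δλ = atan2( sin θ sin δ cos φ₁ , cos δ − sin φ₁ sin φ₂ ) = atan2(-0.009640, 0.257272) = -0.037453 rad = -2.146°.
λ₂ = λ₁ + Δλ = 44.139°.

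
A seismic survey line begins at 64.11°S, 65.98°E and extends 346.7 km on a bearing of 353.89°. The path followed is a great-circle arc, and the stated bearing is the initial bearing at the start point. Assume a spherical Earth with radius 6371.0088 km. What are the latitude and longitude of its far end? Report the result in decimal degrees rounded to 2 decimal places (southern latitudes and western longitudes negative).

latitude -61.01°, longitude 65.30°

δ = 346.7/6371.0088 = 0.054418 rad (3.1179°).
With φ₁ = -64.11° = -1.118931 rad and θ = 353.89° = 6.176546 rad:
Applying the spherical law of cosines for sides, sin φ₂ = sin φ₁ cos δ + cos φ₁ sin δ cos θ = -0.874687, so φ₂ = -61.01°.
For the longitude increment, Δλ = atan2( sin θ sin δ cos φ₁, cos δ − sin φ₁ sin φ₂ ) = atan2(-0.002528, 0.211621) = -0.68°.
λ₂ = 65.98° + -0.68° = 65.30°.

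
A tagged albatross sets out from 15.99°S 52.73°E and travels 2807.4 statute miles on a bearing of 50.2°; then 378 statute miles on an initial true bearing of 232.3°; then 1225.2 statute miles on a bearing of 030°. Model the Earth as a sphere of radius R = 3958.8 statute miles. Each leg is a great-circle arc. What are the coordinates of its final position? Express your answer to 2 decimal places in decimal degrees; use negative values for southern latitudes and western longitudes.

Apply the spherical direct solution leg by leg, carrying full precision between legs.
Leg 1: from (-15.99°, 52.73°), δ = 2807.4/3958.8 = 0.709154 rad, θ = 50.2° → φ = 11.05°, λ = 83.38°.
Leg 2: from (11.05°, 83.38°), δ = 378/3958.8 = 0.095483 rad, θ = 232.3° → φ = 7.68°, λ = 79.01°.
Leg 3: from (7.68°, 79.01°), δ = 1225.2/3958.8 = 0.309488 rad, θ = 30° → φ = 22.87°, λ = 88.53°.

latitude 22.87°, longitude 88.53°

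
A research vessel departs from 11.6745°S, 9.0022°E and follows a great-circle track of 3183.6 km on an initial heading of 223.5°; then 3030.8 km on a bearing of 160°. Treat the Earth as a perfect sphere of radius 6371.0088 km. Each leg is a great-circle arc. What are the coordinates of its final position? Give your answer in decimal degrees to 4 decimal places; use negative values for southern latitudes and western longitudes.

Apply the spherical direct solution leg by leg, carrying full precision between legs.
Leg 1: from (-11.6745°, 9.0022°), δ = 3183.6/6371.0088 = 0.499701 rad, θ = 223.5° → φ = -31.1976°, λ = -13.6786°.
Leg 2: from (-31.1976°, -13.6786°), δ = 3030.8/6371.0088 = 0.475717 rad, θ = 160° → φ = -55.9549°, λ = 2.5689°.

latitude -55.9549°, longitude 2.5689°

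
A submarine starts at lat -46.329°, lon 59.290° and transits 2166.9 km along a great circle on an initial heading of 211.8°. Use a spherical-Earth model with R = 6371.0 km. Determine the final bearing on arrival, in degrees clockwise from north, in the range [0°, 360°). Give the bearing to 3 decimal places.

The arc subtends δ = 2166.9/6371 = 0.340119 rad at the centre.
With φ₁ = -46.329° = -0.808594 rad and θ = 211.8° = 3.696607 rad:
sin φ₂ = sin φ₁ cos δ + cos φ₁ sin δ cos θ = (-0.723317)(0.942715) + (0.690516)(0.333600)(-0.849893) = -0.877659
φ₂ = asin(-0.877659) = -1.070956 rad = -61.361°.
For the longitude increment, Δλ = atan2( sin θ sin δ cos φ₁, cos δ − sin φ₁ sin φ₂ ) = atan2(-0.121387, 0.307889) = -21.517°.
Hence λ₂ = 59.290° + -21.517° = 37.773°.
The forward bearing on arrival equals the back-azimuth from the destination plus 180°.
Back-azimuth from P₂ (-61.361°, 37.773°) to P₁ (-46.329°, 59.290°), with Δλ' = λ₁ − λ₂ = 21.517°: atan2( sin Δλ' cos φ₁ , cos φ₂ sin φ₁ − sin φ₂ cos φ₁ cos Δλ' ) = 49.393°.
Final bearing = (49.393° + 180°) mod 360° = 229.393°.

final bearing 229.393°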